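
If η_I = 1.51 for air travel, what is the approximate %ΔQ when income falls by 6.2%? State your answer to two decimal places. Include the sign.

-9.36%

%ΔQ ≈ η × %ΔI = 1.51 × (-6.2%) = -9.36%.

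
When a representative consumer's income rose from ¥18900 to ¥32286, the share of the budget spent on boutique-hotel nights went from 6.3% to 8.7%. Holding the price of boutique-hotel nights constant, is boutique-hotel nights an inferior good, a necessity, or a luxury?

The budget share rises as income rises, so η > 1.

luxury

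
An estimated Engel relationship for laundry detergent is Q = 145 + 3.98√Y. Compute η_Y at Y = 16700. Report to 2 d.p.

0.39

At Y = 16700: Q = 659.329.
dQ/dY = 3.98/(2√Y) = 0.0153991 at this income.
η = (dQ/dY)·(Y/Q) = 0.0153991 × (16700/659.329) = 0.39.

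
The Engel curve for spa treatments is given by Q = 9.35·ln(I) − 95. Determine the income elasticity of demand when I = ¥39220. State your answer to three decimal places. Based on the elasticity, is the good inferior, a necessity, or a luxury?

At I = 39220: Q = 3.894.
dQ/dI = 9.35/I = 0.000238399 at this income.
η = (dQ/dI)·(I/Q) = 0.000238399 × (39220/3.894) = 2.401.
Since η > 1, the good is a luxury.

2.401 (luxury)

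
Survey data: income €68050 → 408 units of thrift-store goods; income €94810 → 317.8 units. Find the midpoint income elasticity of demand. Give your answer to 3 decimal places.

-0.756

ΔQ = 317.8 − 408 = -90.2; midpoint Q̄ = (408 + 317.8)/2 = 362.9.
ΔI = 94810 − 68050 = 26760; midpoint Ī = (68050 + 94810)/2 = 81430.
η = (ΔQ/Q̄) ÷ (ΔI/Ī) = (-90.2/362.9) ÷ (26760/81430) = -0.756.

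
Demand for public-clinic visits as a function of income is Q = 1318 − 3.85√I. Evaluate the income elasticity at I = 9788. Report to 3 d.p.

At I = 9788: Q = 937.103.
dQ/dI = -3.85/(2√I) = -0.0194574 at this income.
η = (dQ/dI)·(I/Q) = -0.0194574 × (9788/937.103) = -0.203.

-0.203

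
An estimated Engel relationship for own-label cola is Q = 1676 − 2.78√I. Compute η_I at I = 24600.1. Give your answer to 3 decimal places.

-0.176

At I = 24600.1: Q = 1239.973.
dQ/dI = -2.78/(2√I) = -0.0088623 at this income.
η = (dQ/dI)·(I/Q) = -0.0088623 × (24600.1/1239.973) = -0.176.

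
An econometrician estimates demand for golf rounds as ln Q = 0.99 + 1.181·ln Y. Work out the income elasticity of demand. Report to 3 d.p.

1.181

In a log-linear demand, the coefficient on ln Y is the income elasticity.
So η = 1.181.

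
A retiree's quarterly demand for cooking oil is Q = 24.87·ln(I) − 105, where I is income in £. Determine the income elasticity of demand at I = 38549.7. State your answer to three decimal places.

At I = 38549.7: Q = 157.620.
dQ/dI = 24.87/I = 0.000645141 at this income.
η = (dQ/dI)·(I/Q) = 0.000645141 × (38549.7/157.620) = 0.158.

0.158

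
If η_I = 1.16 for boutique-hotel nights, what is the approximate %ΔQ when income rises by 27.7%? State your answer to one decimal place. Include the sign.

%ΔQ ≈ η × %ΔI = 1.16 × 27.7% = 32.1%.

32.1%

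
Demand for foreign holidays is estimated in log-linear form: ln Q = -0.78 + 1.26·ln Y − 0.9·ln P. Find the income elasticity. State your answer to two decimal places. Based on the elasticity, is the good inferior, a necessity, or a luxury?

1.26 (luxury)

In a log-linear demand, the coefficient on ln Y is the income elasticity.
So η = 1.26.
η > 1 ⇒ luxury.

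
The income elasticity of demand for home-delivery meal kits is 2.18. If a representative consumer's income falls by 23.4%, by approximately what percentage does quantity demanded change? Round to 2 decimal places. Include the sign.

%ΔQ ≈ η × %ΔI = 2.18 × (-23.4%) = -51.01%.

-51.01%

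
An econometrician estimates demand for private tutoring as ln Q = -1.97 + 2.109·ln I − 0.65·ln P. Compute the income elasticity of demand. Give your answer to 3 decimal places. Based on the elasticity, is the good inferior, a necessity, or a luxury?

2.109 (luxury)

In a log-linear demand, the coefficient on ln I is the income elasticity.
So η = 2.109.
η > 1 ⇒ luxury.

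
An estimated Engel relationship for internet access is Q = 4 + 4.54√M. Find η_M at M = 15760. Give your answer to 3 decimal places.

0.497

At M = 15760: Q = 573.946.
dQ/dM = 4.54/(2√M) = 0.0180821 at this income.
η = (dQ/dM)·(M/Q) = 0.0180821 × (15760/573.946) = 0.497.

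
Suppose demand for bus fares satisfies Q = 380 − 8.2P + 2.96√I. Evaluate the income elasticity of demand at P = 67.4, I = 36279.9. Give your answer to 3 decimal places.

0.721

At P = 67.4, I = 36279.9: Q = 391.120.
Holding P constant, ∂Q/∂I = 2.96/(2√I) = 0.00777014.
η_I = (∂Q/∂I)·(I/Q) = 0.00777014 × (36279.9/391.120) = 0.721.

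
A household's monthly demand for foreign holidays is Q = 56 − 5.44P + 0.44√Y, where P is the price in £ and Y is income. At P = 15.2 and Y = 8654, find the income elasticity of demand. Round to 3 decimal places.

At P = 15.2, Y = 8654: Q = 14.244.
Holding P constant, ∂Q/∂Y = 0.44/(2√Y) = 0.00236491.
η_Y = (∂Q/∂Y)·(Y/Q) = 0.00236491 × (8654/14.244) = 1.437.

1.437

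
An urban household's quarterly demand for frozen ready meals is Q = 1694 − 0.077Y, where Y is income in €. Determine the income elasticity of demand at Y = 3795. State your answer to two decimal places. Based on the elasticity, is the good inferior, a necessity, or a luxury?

-0.21 (inferior good)

At Y = 3795: Q = 1401.785.
dQ/dY = −0.077.
η = (dQ/dY)·(Y/Q) = -0.077 × (3795/1401.785) = -0.21.
Since η < 0, the good is an inferior good.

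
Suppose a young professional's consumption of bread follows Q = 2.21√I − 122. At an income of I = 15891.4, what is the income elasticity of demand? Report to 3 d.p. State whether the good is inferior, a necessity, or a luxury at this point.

0.890 (necessity)

At I = 15891.4: Q = 156.595.
dQ/dI = 2.21/(2√I) = 0.00876559 at this income.
η = (dQ/dI)·(I/Q) = 0.00876559 × (15891.4/156.595) = 0.890.
Since 0 < η < 1, the good is a necessity.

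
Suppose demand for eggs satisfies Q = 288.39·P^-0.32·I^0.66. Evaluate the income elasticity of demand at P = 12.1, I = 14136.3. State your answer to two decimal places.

0.66

For a multiplicative demand Q = A·P^α·I^β, the income elasticity is β everywhere.
Here β = 0.66, so η = 0.66.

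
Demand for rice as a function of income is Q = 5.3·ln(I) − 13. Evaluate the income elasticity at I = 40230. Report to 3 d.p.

At I = 40230: Q = 43.193.
dQ/dI = 5.3/I = 0.000131742 at this income.
η = (dQ/dI)·(I/Q) = 0.000131742 × (40230/43.193) = 0.123.

0.123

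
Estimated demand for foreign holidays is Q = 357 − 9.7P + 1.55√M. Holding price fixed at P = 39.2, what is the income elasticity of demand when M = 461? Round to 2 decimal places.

At P = 39.2, M = 461: Q = 10.040.
Holding P constant, ∂Q/∂M = 1.55/(2√M) = 0.0360953.
η_M = (∂Q/∂M)·(M/Q) = 0.0360953 × (461/10.040) = 1.66.

1.66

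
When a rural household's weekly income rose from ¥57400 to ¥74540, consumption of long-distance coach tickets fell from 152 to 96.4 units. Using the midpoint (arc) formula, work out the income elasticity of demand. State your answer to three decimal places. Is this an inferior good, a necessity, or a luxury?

ΔQ = 96.4 − 152 = -55.6; midpoint Q̄ = (152 + 96.4)/2 = 124.2.
ΔI = 74540 − 57400 = 17140; midpoint Ī = (57400 + 74540)/2 = 65970.
η = (ΔQ/Q̄) ÷ (ΔI/Ī) = (-55.6/124.2) ÷ (17140/65970) = -1.723.
η < 0 ⇒ inferior good.

-1.723 (inferior good)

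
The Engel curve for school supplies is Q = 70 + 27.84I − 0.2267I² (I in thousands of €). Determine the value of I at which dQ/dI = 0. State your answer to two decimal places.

dQ/dI = 27.84 − 0.4534I.
The good is inferior where dQ/dI < 0. Setting dQ/dI = 0 gives I = 27.84 / 0.4534 = 61.40.

61.40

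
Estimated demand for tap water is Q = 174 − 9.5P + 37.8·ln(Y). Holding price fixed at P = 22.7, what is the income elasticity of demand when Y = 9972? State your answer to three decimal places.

0.123

At P = 22.7, Y = 9972: Q = 306.395.
Holding P constant, ∂Q/∂Y = 37.8/Y = 0.00379061.
η_Y = (∂Q/∂Y)·(Y/Q) = 0.00379061 × (9972/306.395) = 0.123.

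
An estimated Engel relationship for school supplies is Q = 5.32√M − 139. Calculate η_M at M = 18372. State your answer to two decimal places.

At M = 18372: Q = 582.091.
dQ/dM = 5.32/(2√M) = 0.0196247 at this income.
η = (dQ/dM)·(M/Q) = 0.0196247 × (18372/582.091) = 0.62.

0.62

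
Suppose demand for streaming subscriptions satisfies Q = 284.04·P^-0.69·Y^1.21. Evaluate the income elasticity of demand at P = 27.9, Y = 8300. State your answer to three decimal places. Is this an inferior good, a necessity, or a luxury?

1.210 (luxury)

For a multiplicative demand Q = A·P^α·Y^β, the income elasticity is β everywhere.
Here β = 1.21, so η = 1.210.
Since η > 1, this is a luxury.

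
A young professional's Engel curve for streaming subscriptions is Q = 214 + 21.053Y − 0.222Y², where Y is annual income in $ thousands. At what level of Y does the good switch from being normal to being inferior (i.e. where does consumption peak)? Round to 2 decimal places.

47.42

dQ/dY = 21.053 − 0.444Y.
The good is inferior where dQ/dY < 0. Setting dQ/dY = 0 gives Y = 21.053 / 0.444 = 47.42.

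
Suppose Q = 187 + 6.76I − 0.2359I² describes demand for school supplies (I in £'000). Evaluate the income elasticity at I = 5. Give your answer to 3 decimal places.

0.102

At I = 5: Q = 214.9025.
dQ/dI = 6.76 − 0.4718I = 4.40100.
η = (dQ/dI)·(I/Q) = 4.40100 × (5/214.9025) = 0.102.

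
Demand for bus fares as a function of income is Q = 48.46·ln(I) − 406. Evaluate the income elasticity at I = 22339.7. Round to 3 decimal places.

0.611

At I = 22339.7: Q = 79.284.
dQ/dI = 48.46/I = 0.00216923 at this income.
η = (dQ/dI)·(I/Q) = 0.00216923 × (22339.7/79.284) = 0.611.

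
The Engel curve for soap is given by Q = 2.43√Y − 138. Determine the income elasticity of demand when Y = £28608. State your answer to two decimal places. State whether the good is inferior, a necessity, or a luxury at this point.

0.75 (necessity)

At Y = 28608: Q = 273.008.
dQ/dY = 2.43/(2√Y) = 0.00718344 at this income.
η = (dQ/dY)·(Y/Q) = 0.00718344 × (28608/273.008) = 0.75.
Since 0 < η < 1, the good is a necessity.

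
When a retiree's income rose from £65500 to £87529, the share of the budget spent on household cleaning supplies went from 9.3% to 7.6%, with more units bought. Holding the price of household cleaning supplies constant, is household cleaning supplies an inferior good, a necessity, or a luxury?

necessity

Quantity rises but the budget share falls as income rises, so 0 < η < 1.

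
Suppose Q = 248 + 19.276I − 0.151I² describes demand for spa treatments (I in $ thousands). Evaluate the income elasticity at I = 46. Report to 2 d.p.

0.30

At I = 46: Q = 815.1800.
dQ/dI = 19.276 − 0.302I = 5.38400.
η = (dQ/dI)·(I/Q) = 5.38400 × (46/815.1800) = 0.30.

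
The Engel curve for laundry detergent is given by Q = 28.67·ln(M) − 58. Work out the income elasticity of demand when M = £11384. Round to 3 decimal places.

0.137

At M = 11384: Q = 209.777.
dQ/dM = 28.67/M = 0.00251845 at this income.
η = (dQ/dM)·(M/Q) = 0.00251845 × (11384/209.777) = 0.137.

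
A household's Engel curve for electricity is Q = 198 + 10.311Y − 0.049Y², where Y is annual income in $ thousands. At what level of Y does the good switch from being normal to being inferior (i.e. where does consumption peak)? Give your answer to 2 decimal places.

dQ/dY = 10.311 − 0.098Y.
The good is inferior where dQ/dY < 0. Setting dQ/dY = 0 gives Y = 10.311 / 0.098 = 105.21.

105.21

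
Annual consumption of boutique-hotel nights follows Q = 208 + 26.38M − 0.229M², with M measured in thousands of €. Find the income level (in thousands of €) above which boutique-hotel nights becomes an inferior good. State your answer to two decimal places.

57.60

dQ/dM = 26.38 − 0.458M.
The good is inferior where dQ/dM < 0. Setting dQ/dM = 0 gives M = 26.38 / 0.458 = 57.60.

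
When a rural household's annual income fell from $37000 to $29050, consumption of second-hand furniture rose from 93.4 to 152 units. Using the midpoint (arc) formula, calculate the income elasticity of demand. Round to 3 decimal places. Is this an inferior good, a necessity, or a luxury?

-1.984 (inferior good)

ΔQ = 152 − 93.4 = 58.6; midpoint Q̄ = (93.4 + 152)/2 = 122.7.
ΔI = 29050 − 37000 = -7950; midpoint Ī = (37000 + 29050)/2 = 33025.
η = (ΔQ/Q̄) ÷ (ΔI/Ī) = (58.6/122.7) ÷ (-7950/33025) = -1.984.
η < 0 ⇒ inferior good.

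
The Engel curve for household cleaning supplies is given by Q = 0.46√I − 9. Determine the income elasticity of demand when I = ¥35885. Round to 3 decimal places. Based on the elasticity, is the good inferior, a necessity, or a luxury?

0.558 (necessity)

At I = 35885: Q = 78.139.
dQ/dI = 0.46/(2√I) = 0.00121415 at this income.
η = (dQ/dI)·(I/Q) = 0.00121415 × (35885/78.139) = 0.558.
Since 0 < η < 1, the good is a necessity.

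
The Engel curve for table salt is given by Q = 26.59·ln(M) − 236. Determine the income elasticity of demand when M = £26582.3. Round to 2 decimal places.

0.76

At M = 26582.3: Q = 34.899.
dQ/dM = 26.59/M = 0.00100029 at this income.
η = (dQ/dM)·(M/Q) = 0.00100029 × (26582.3/34.899) = 0.76.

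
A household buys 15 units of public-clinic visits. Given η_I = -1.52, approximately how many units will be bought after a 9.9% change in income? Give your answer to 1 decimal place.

12.7

%ΔQ ≈ η × %ΔI = -1.52 × 9.9% = -15.048%.
New Q ≈ 15 × (1 − 0.15048) = 12.7.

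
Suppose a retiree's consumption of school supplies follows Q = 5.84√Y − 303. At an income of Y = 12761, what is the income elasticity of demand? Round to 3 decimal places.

0.925

At Y = 12761: Q = 356.713.
dQ/dY = 5.84/(2√Y) = 0.0258488 at this income.
η = (dQ/dY)·(Y/Q) = 0.0258488 × (12761/356.713) = 0.925.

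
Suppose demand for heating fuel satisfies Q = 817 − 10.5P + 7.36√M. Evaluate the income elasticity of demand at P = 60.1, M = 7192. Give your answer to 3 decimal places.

At P = 60.1, M = 7192: Q = 810.120.
Holding P constant, ∂Q/∂M = 7.36/(2√M) = 0.0433933.
η_M = (∂Q/∂M)·(M/Q) = 0.0433933 × (7192/810.120) = 0.385.

0.385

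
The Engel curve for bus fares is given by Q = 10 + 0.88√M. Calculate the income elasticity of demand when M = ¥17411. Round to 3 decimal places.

0.460

At M = 17411: Q = 126.117.
dQ/dM = 0.88/(2√M) = 0.00333458 at this income.
η = (dQ/dM)·(M/Q) = 0.00333458 × (17411/126.117) = 0.460.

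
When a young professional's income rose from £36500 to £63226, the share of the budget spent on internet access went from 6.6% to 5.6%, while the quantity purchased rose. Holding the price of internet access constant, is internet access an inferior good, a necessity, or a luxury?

necessity

Quantity rises but the budget share falls as income rises, so 0 < η < 1.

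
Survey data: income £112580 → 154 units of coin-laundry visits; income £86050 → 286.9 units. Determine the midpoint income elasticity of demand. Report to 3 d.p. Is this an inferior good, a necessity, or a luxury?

-2.257 (inferior good)

ΔQ = 286.9 − 154 = 132.9; midpoint Q̄ = (154 + 286.9)/2 = 220.45.
ΔI = 86050 − 112580 = -26530; midpoint Ī = (112580 + 86050)/2 = 99315.
η = (ΔQ/Q̄) ÷ (ΔI/Ī) = (132.9/220.45) ÷ (-26530/99315) = -2.257.
η < 0 ⇒ inferior good.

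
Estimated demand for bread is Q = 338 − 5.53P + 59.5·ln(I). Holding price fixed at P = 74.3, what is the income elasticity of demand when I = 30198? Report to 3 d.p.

At P = 74.3, I = 30198: Q = 540.895.
Holding P constant, ∂Q/∂I = 59.5/I = 0.00197033.
η_I = (∂Q/∂I)·(I/Q) = 0.00197033 × (30198/540.895) = 0.110.

0.110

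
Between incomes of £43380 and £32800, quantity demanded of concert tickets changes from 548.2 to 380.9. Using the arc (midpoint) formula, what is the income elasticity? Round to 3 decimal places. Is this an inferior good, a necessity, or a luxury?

1.297 (luxury)

ΔQ = 380.9 − 548.2 = -167.3; midpoint Q̄ = (548.2 + 380.9)/2 = 464.55.
ΔI = 32800 − 43380 = -10580; midpoint Ī = (43380 + 32800)/2 = 38090.
η = (ΔQ/Q̄) ÷ (ΔI/Ī) = (-167.3/464.55) ÷ (-10580/38090) = 1.297.
η > 1 ⇒ luxury.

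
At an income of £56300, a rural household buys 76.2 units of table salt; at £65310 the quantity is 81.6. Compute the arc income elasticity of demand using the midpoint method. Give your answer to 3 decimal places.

0.462

ΔQ = 81.6 − 76.2 = 5.4; midpoint Q̄ = (76.2 + 81.6)/2 = 78.9.
ΔI = 65310 − 56300 = 9010; midpoint Ī = (56300 + 65310)/2 = 60805.
η = (ΔQ/Q̄) ÷ (ΔI/Ī) = (5.4/78.9) ÷ (9010/60805) = 0.462.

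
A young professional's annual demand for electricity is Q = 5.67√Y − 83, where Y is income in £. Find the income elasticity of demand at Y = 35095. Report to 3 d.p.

0.542

At Y = 35095: Q = 979.198.
dQ/dY = 5.67/(2√Y) = 0.0151332 at this income.
η = (dQ/dY)·(Y/Q) = 0.0151332 × (35095/979.198) = 0.542.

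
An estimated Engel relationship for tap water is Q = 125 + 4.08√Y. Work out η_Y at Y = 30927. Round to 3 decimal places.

At Y = 30927: Q = 842.512.
dQ/dY = 4.08/(2√Y) = 0.0116001 at this income.
η = (dQ/dY)·(Y/Q) = 0.0116001 × (30927/842.512) = 0.426.

0.426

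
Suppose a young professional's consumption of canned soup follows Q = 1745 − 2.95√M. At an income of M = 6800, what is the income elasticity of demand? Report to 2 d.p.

At M = 6800: Q = 1501.737.
dQ/dM = -2.95/(2√M) = -0.017887 at this income.
η = (dQ/dM)·(M/Q) = -0.017887 × (6800/1501.737) = -0.08.

-0.08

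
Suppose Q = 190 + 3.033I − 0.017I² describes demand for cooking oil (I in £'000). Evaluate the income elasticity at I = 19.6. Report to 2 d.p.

At I = 19.6: Q = 242.9161.
dQ/dI = 3.033 − 0.034I = 2.36660.
η = (dQ/dI)·(I/Q) = 2.36660 × (19.6/242.9161) = 0.19.

0.19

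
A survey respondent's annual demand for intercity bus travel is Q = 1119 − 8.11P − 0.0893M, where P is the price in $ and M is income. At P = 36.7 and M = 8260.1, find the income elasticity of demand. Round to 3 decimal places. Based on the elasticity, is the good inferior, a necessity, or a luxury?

-8.809 (inferior good)

At P = 36.7, M = 8260.1: Q = 83.736.
Holding P constant, ∂Q/∂M = −0.0893.
η_M = (∂Q/∂M)·(M/Q) = -0.0893 × (8260.1/83.736) = -8.809.
Since η < 0, this is an inferior good.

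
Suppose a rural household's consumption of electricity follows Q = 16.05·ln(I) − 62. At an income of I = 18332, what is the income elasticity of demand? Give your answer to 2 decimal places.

0.17

At I = 18332: Q = 95.553.
dQ/dI = 16.05/I = 0.000875518 at this income.
η = (dQ/dI)·(I/Q) = 0.000875518 × (18332/95.553) = 0.17.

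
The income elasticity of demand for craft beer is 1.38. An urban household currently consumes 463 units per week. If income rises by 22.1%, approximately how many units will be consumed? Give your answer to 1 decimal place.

604.2

%ΔQ ≈ η × %ΔI = 1.38 × 22.1% = 30.498%.
New Q ≈ 463 × (1 + 0.30498) = 604.2.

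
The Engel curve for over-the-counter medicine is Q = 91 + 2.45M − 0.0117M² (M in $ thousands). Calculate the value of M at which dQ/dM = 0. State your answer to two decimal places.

104.70

dQ/dM = 2.45 − 0.0234M.
The good is inferior where dQ/dM < 0. Setting dQ/dM = 0 gives M = 2.45 / 0.0234 = 104.70.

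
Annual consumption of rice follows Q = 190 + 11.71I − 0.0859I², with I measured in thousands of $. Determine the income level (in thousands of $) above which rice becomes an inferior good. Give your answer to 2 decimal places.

68.16

dQ/dI = 11.71 − 0.1718I.
The good is inferior where dQ/dI < 0. Setting dQ/dI = 0 gives I = 11.71 / 0.1718 = 68.16.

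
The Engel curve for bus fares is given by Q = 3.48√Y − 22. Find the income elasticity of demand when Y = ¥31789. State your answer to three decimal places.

0.518

At Y = 31789: Q = 598.466.
dQ/dY = 3.48/(2√Y) = 0.00975912 at this income.
η = (dQ/dY)·(Y/Q) = 0.00975912 × (31789/598.466) = 0.518.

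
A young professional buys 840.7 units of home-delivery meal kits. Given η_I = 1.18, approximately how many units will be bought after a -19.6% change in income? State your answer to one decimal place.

646.3

%ΔQ ≈ η × %ΔI = 1.18 × (-19.6%) = -23.128%.
New Q ≈ 840.7 × (1 − 0.23128) = 646.3.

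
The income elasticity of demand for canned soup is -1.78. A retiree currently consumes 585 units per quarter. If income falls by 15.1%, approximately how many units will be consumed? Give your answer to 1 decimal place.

742.2

%ΔQ ≈ η × %ΔI = -1.78 × (-15.1%) = 26.878%.
New Q ≈ 585 × (1 + 0.26878) = 742.2.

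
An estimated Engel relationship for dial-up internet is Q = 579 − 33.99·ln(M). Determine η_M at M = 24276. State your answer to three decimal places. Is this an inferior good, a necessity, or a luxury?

At M = 24276: Q = 235.795.
dQ/dM = -33.99/M = -0.00140015 at this income.
η = (dQ/dM)·(M/Q) = -0.00140015 × (24276/235.795) = -0.144.
Since η < 0, the good is an inferior good.

-0.144 (inferior good)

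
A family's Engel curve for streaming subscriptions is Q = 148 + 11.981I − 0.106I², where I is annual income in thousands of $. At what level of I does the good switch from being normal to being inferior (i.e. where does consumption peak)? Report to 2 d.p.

dQ/dI = 11.981 − 0.212I.
The good is inferior where dQ/dI < 0. Setting dQ/dI = 0 gives I = 11.981 / 0.212 = 56.51.

56.51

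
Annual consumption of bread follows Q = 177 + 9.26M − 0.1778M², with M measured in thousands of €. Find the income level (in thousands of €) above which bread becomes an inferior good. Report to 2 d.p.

26.04

dQ/dM = 9.26 − 0.3556M.
The good is inferior where dQ/dM < 0. Setting dQ/dM = 0 gives M = 9.26 / 0.3556 = 26.04.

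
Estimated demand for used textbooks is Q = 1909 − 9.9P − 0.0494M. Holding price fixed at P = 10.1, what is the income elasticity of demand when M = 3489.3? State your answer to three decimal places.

At P = 10.1, M = 3489.3: Q = 1636.639.
Holding P constant, ∂Q/∂M = −0.0494.
η_M = (∂Q/∂M)·(M/Q) = -0.0494 × (3489.3/1636.639) = -0.105.

-0.105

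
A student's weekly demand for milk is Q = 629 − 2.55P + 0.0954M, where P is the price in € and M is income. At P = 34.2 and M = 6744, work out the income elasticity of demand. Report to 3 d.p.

0.543

At P = 34.2, M = 6744: Q = 1185.168.
Holding P constant, ∂Q/∂M = 0.0954.
η_M = (∂Q/∂M)·(M/Q) = 0.0954 × (6744/1185.168) = 0.543.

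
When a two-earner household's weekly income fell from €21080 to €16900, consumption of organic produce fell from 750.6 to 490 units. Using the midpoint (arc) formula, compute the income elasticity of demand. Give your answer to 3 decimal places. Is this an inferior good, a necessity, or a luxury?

ΔQ = 490 − 750.6 = -260.6; midpoint Q̄ = (750.6 + 490)/2 = 620.3.
ΔI = 16900 − 21080 = -4180; midpoint Ī = (21080 + 16900)/2 = 18990.
η = (ΔQ/Q̄) ÷ (ΔI/Ī) = (-260.6/620.3) ÷ (-4180/18990) = 1.909.
η > 1 ⇒ luxury.

1.909 (luxury)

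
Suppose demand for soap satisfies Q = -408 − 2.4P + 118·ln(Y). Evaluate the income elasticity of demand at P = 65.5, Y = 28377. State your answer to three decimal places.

At P = 65.5, Y = 28377: Q = 644.693.
Holding P constant, ∂Q/∂Y = 118/Y = 0.0041583.
η_Y = (∂Q/∂Y)·(Y/Q) = 0.0041583 × (28377/644.693) = 0.183.

0.183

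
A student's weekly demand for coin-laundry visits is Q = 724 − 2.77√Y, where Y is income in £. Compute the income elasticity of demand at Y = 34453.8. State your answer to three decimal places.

-1.225

At Y = 34453.8: Q = 209.840.
dQ/dY = -2.77/(2√Y) = -0.00746159 at this income.
η = (dQ/dY)·(Y/Q) = -0.00746159 × (34453.8/209.840) = -1.225.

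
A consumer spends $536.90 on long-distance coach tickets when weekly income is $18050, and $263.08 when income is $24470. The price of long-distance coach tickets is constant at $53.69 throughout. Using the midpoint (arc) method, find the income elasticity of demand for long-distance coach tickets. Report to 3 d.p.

With a constant price, Q₁ = 536.90/53.69 = 10.000 and Q₂ = 263.08/53.69 = 4.900 (equivalently, work directly with expenditure since P cancels).
Midpoint %ΔQ = (263.08 − 536.90)/399.99 = -0.68457; midpoint %ΔI = (24470 − 18050)/21260 = 0.30198.
η = -0.68457 / 0.30198 = -2.267.

-2.267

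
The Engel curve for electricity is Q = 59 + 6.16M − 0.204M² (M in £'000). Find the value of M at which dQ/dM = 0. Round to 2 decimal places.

15.10

dQ/dM = 6.16 − 0.408M.
The good is inferior where dQ/dM < 0. Setting dQ/dM = 0 gives M = 6.16 / 0.408 = 15.10.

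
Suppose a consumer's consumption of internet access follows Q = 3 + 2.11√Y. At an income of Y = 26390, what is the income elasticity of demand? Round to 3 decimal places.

0.496

At Y = 26390: Q = 345.769.
dQ/dY = 2.11/(2√Y) = 0.00649431 at this income.
η = (dQ/dY)·(Y/Q) = 0.00649431 × (26390/345.769) = 0.496.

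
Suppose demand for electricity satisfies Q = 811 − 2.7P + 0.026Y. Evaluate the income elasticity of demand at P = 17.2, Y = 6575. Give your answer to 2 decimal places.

0.18

At P = 17.2, Y = 6575: Q = 935.510.
Holding P constant, ∂Q/∂Y = 0.026.
η_Y = (∂Q/∂Y)·(Y/Q) = 0.026 × (6575/935.510) = 0.18.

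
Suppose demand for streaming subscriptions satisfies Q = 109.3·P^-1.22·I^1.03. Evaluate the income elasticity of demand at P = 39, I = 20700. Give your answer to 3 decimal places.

For a multiplicative demand Q = A·P^α·I^β, the income elasticity is β everywhere.
Here β = 1.03, so η = 1.030.

1.030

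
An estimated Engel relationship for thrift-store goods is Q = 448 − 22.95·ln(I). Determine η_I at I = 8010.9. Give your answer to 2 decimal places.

At I = 8010.9: Q = 241.713.
dQ/dI = -22.95/I = -0.00286485 at this income.
η = (dQ/dI)·(I/Q) = -0.00286485 × (8010.9/241.713) = -0.09.

-0.09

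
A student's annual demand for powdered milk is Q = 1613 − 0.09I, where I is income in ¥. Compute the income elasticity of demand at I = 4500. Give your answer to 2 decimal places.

-0.34

At I = 4500: Q = 1208.000.
dQ/dI = −0.09.
η = (dQ/dI)·(I/Q) = -0.09 × (4500/1208.000) = -0.34.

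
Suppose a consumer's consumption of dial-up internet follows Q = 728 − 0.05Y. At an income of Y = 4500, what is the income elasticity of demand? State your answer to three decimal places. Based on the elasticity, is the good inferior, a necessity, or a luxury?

-0.447 (inferior good)

At Y = 4500: Q = 503.000.
dQ/dY = −0.05.
η = (dQ/dY)·(Y/Q) = -0.05 × (4500/503.000) = -0.447.
Since η < 0, the good is an inferior good.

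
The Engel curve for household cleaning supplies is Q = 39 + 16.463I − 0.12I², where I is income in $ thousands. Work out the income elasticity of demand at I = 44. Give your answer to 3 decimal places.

At I = 44: Q = 531.0520.
dQ/dI = 16.463 − 0.24I = 5.90300.
η = (dQ/dI)·(I/Q) = 5.90300 × (44/531.0520) = 0.489.

0.489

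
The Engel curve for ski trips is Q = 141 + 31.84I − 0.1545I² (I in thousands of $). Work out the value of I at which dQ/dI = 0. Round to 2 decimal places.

103.04

dQ/dI = 31.84 − 0.309I.
The good is inferior where dQ/dI < 0. Setting dQ/dI = 0 gives I = 31.84 / 0.309 = 103.04.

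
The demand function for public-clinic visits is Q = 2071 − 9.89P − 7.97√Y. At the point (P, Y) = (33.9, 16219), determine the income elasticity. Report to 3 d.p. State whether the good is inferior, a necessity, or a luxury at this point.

At P = 33.9, Y = 16219: Q = 720.719.
Holding P constant, ∂Q/∂Y = -7.97/(2√Y) = -0.0312908.
η_Y = (∂Q/∂Y)·(Y/Q) = -0.0312908 × (16219/720.719) = -0.704.
Since η < 0, this is an inferior good.

-0.704 (inferior good)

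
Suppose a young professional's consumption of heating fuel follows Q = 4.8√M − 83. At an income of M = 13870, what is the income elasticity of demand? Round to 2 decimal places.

0.59

At M = 13870: Q = 482.301.
dQ/dM = 4.8/(2√M) = 0.0203785 at this income.
η = (dQ/dM)·(M/Q) = 0.0203785 × (13870/482.301) = 0.59.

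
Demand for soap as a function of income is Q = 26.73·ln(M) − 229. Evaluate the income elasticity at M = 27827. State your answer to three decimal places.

At M = 27827: Q = 44.548.
dQ/dM = 26.73/M = 0.000960578 at this income.
η = (dQ/dM)·(M/Q) = 0.000960578 × (27827/44.548) = 0.600.

0.600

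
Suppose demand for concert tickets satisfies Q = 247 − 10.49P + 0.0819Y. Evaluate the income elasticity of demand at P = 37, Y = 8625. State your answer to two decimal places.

1.25

At P = 37, Y = 8625: Q = 565.258.
Holding P constant, ∂Q/∂Y = 0.0819.
η_Y = (∂Q/∂Y)·(Y/Q) = 0.0819 × (8625/565.258) = 1.25.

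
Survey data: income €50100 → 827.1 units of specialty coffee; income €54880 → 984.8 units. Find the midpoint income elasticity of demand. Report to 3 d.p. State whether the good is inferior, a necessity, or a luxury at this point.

ΔQ = 984.8 − 827.1 = 157.7; midpoint Q̄ = (827.1 + 984.8)/2 = 905.95.
ΔI = 54880 − 50100 = 4780; midpoint Ī = (50100 + 54880)/2 = 52490.
η = (ΔQ/Q̄) ÷ (ΔI/Ī) = (157.7/905.95) ÷ (4780/52490) = 1.912.
η > 1 ⇒ luxury.

1.912 (luxury)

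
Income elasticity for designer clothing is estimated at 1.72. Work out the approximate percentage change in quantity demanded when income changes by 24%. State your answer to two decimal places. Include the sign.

41.28%

%ΔQ ≈ η × %ΔI = 1.72 × 24% = 41.28%.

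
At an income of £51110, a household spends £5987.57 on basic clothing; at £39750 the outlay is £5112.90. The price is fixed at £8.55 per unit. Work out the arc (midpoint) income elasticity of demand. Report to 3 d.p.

0.630

With a constant price, Q₁ = 5987.57/8.55 = 700.301 and Q₂ = 5112.90/8.55 = 598.000 (equivalently, work directly with expenditure since P cancels).
Midpoint %ΔQ = (5112.90 − 5987.57)/5550.24 = -0.15759; midpoint %ΔI = (39750 − 51110)/45430 = -0.25006.
η = -0.15759 / -0.25006 = 0.630.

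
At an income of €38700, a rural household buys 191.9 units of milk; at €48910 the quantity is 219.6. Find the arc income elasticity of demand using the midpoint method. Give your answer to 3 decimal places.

0.578

ΔQ = 219.6 − 191.9 = 27.7; midpoint Q̄ = (191.9 + 219.6)/2 = 205.75.
ΔI = 48910 − 38700 = 10210; midpoint Ī = (38700 + 48910)/2 = 43805.
η = (ΔQ/Q̄) ÷ (ΔI/Ī) = (27.7/205.75) ÷ (10210/43805) = 0.578.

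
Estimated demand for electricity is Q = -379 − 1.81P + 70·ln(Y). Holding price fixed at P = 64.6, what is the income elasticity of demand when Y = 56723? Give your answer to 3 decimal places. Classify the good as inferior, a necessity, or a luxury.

At P = 64.6, Y = 56723: Q = 270.289.
Holding P constant, ∂Q/∂Y = 70/Y = 0.00123407.
η_Y = (∂Q/∂Y)·(Y/Q) = 0.00123407 × (56723/270.289) = 0.259.
Since 0 < η < 1, this is a necessity.

0.259 (necessity)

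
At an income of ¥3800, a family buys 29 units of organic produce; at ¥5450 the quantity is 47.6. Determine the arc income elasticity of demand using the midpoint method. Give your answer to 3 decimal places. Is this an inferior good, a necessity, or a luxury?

ΔQ = 47.6 − 29 = 18.6; midpoint Q̄ = (29 + 47.6)/2 = 38.3.
ΔI = 5450 − 3800 = 1650; midpoint Ī = (3800 + 5450)/2 = 4625.
η = (ΔQ/Q̄) ÷ (ΔI/Ī) = (18.6/38.3) ÷ (1650/4625) = 1.361.
η > 1 ⇒ luxury.

1.361 (luxury)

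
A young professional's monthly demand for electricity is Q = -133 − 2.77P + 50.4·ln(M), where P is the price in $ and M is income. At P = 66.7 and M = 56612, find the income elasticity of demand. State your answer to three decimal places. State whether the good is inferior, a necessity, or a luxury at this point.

At P = 66.7, M = 56612: Q = 233.817.
Holding P constant, ∂Q/∂M = 50.4/M = 0.000890271.
η_M = (∂Q/∂M)·(M/Q) = 0.000890271 × (56612/233.817) = 0.216.
Since 0 < η < 1, this is a necessity.

0.216 (necessity)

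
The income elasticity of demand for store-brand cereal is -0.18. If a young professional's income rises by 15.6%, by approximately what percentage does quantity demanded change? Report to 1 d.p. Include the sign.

-2.8%

%ΔQ ≈ η × %ΔI = -0.18 × 15.6% = -2.8%.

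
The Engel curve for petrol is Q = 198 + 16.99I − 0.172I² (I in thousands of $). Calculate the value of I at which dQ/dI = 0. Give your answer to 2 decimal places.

dQ/dI = 16.99 − 0.344I.
The good is inferior where dQ/dI < 0. Setting dQ/dI = 0 gives I = 16.99 / 0.344 = 49.39.

49.39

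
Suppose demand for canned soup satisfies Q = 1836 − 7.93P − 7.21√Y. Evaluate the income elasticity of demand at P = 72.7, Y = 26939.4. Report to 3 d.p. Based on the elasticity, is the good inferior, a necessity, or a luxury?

-7.776 (inferior good)

At P = 72.7, Y = 26939.4: Q = 76.095.
Holding P constant, ∂Q/∂Y = -7.21/(2√Y) = -0.021964.
η_Y = (∂Q/∂Y)·(Y/Q) = -0.021964 × (26939.4/76.095) = -7.776.
Since η < 0, this is an inferior good.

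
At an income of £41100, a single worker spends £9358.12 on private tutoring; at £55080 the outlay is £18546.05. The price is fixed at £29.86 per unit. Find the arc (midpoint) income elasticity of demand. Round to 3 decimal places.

With a constant price, Q₁ = 9358.12/29.86 = 313.400 and Q₂ = 18546.05/29.86 = 621.100 (equivalently, work directly with expenditure since P cancels).
Midpoint %ΔQ = (18546.05 − 9358.12)/13952.09 = 0.65853; midpoint %ΔI = (55080 − 41100)/48090 = 0.29070.
η = 0.65853 / 0.29070 = 2.265.

2.265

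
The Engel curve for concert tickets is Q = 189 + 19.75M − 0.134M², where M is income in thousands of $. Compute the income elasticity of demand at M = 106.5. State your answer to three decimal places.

-1.212

At M = 106.5: Q = 772.5135.
dQ/dM = 19.75 − 0.268M = -8.79200.
η = (dQ/dM)·(M/Q) = -8.79200 × (106.5/772.5135) = -1.212.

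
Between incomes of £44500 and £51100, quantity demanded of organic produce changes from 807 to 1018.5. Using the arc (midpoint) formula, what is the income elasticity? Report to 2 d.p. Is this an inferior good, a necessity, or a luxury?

ΔQ = 1018.5 − 807 = 211.5; midpoint Q̄ = (807 + 1018.5)/2 = 912.75.
ΔI = 51100 − 44500 = 6600; midpoint Ī = (44500 + 51100)/2 = 47800.
η = (ΔQ/Q̄) ÷ (ΔI/Ī) = (211.5/912.75) ÷ (6600/47800) = 1.68.
η > 1 ⇒ luxury.

1.68 (luxury)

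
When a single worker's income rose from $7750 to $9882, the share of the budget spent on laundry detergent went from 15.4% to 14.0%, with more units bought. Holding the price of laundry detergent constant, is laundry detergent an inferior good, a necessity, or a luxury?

Quantity rises but the budget share falls as income rises, so 0 < η < 1.

necessity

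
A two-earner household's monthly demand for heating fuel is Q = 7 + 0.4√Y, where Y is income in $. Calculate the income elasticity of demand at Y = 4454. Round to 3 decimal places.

0.396

At Y = 4454: Q = 33.695.
dQ/dY = 0.4/(2√Y) = 0.00299678 at this income.
η = (dQ/dY)·(Y/Q) = 0.00299678 × (4454/33.695) = 0.396.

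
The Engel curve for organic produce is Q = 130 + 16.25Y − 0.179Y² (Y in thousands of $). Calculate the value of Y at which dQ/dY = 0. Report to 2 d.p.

dQ/dY = 16.25 − 0.358Y.
The good is inferior where dQ/dY < 0. Setting dQ/dY = 0 gives Y = 16.25 / 0.358 = 45.39.

45.39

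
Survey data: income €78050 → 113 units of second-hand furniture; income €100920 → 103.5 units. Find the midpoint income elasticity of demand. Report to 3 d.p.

ΔQ = 103.5 − 113 = -9.5; midpoint Q̄ = (113 + 103.5)/2 = 108.25.
ΔI = 100920 − 78050 = 22870; midpoint Ī = (78050 + 100920)/2 = 89485.
η = (ΔQ/Q̄) ÷ (ΔI/Ī) = (-9.5/108.25) ÷ (22870/89485) = -0.343.

-0.343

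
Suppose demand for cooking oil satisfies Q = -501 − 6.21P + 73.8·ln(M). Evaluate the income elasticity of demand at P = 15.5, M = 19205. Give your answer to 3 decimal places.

0.565

At P = 15.5, M = 19205: Q = 130.629.
Holding P constant, ∂Q/∂M = 73.8/M = 0.00384275.
η_M = (∂Q/∂M)·(M/Q) = 0.00384275 × (19205/130.629) = 0.565.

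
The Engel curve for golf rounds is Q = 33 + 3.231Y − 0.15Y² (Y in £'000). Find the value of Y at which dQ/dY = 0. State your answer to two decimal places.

10.77

dQ/dY = 3.231 − 0.3Y.
The good is inferior where dQ/dY < 0. Setting dQ/dY = 0 gives Y = 3.231 / 0.3 = 10.77.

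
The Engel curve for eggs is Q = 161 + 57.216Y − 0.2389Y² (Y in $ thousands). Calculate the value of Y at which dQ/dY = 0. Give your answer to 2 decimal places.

dQ/dY = 57.216 − 0.4778Y.
The good is inferior where dQ/dY < 0. Setting dQ/dY = 0 gives Y = 57.216 / 0.4778 = 119.75.

119.75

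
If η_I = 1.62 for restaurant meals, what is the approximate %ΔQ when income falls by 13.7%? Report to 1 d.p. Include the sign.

%ΔQ ≈ η × %ΔI = 1.62 × (-13.7%) = -22.2%.

-22.2%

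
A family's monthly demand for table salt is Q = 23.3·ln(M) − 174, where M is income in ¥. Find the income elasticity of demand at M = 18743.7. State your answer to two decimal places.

0.42

At M = 18743.7: Q = 55.240.
dQ/dM = 23.3/M = 0.00124308 at this income.
η = (dQ/dM)·(M/Q) = 0.00124308 × (18743.7/55.240) = 0.42.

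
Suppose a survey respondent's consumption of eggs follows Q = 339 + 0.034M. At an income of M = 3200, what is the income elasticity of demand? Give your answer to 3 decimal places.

At M = 3200: Q = 447.800.
dQ/dM = 0.034.
η = (dQ/dM)·(M/Q) = 0.034 × (3200/447.800) = 0.243.

0.243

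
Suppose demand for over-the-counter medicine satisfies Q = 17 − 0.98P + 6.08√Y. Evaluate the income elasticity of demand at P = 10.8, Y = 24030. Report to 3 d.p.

At P = 10.8, Y = 24030: Q = 948.914.
Holding P constant, ∂Q/∂Y = 6.08/(2√Y) = 0.0196109.
η_Y = (∂Q/∂Y)·(Y/Q) = 0.0196109 × (24030/948.914) = 0.497.

0.497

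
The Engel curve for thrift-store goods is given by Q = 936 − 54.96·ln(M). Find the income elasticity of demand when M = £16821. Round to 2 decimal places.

At M = 16821: Q = 401.218.
dQ/dM = -54.96/M = -0.00326734 at this income.
η = (dQ/dM)·(M/Q) = -0.00326734 × (16821/401.218) = -0.14.

-0.14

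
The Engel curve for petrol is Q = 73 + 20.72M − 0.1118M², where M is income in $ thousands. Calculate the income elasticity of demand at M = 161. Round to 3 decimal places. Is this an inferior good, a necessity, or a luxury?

At M = 161: Q = 510.9522.
dQ/dM = 20.72 − 0.2236M = -15.27960.
η = (dQ/dM)·(M/Q) = -15.27960 × (161/510.9522) = -4.815.
η < 0 ⇒ inferior good.

-4.815 (inferior good)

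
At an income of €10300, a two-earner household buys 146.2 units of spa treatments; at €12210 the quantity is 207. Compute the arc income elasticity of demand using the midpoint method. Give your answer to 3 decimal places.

2.029

ΔQ = 207 − 146.2 = 60.8; midpoint Q̄ = (146.2 + 207)/2 = 176.6.
ΔI = 12210 − 10300 = 1910; midpoint Ī = (10300 + 12210)/2 = 11255.
η = (ΔQ/Q̄) ÷ (ΔI/Ī) = (60.8/176.6) ÷ (1910/11255) = 2.029.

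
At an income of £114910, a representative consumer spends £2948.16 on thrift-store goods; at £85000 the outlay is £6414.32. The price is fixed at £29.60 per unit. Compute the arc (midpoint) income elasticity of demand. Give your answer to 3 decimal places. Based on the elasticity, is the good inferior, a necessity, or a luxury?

-2.474 (inferior good)

With a constant price, Q₁ = 2948.16/29.60 = 99.600 and Q₂ = 6414.32/29.60 = 216.700 (equivalently, work directly with expenditure since P cancels).
Midpoint %ΔQ = (6414.32 − 2948.16)/4681.24 = 0.74044; midpoint %ΔI = (85000 − 114910)/99955 = -0.29923.
η = 0.74044 / -0.29923 = -2.474.
η < 0 ⇒ inferior good.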